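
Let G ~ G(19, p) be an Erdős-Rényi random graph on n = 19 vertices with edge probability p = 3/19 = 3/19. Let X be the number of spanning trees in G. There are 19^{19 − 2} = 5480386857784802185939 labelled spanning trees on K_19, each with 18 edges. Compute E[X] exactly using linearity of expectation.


K_19 has 19^{19 − 2} = 5480386857784802185939 labelled spanning trees.
For each such spanning tree H, let X_H = 1 if all 18 edges of H are present in G. Then P[X_H = 1] = p^{18} = (3/19)^{18} = 387420489/104127350297911241532841.
By linearity: E[X] = Σ_H E[X_H] = 5480386857784802185939 · p^{18} = 5480386857784802185939 · 387420489/104127350297911241532841 = 387420489/19.
Numerically: E[X] ≈ 2.04e+07.

E[X] = 5480386857784802185939 · (3/19)^{18} = 387420489/19 ≈ 2.04e+07.


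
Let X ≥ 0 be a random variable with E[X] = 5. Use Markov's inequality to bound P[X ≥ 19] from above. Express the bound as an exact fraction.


μ = E[X] = 5, a = 19.
Markov: P[X ≥ 19] ≤ μ/a = (5)/19 = 5/19.
Numerically: ≈ 0.263158.
(Since a = 19 > μ = 5.000000, the bound 5/19 is < 1 and informative.)

P[X ≥ 19] ≤ 5/19 ≈ 0.263158.


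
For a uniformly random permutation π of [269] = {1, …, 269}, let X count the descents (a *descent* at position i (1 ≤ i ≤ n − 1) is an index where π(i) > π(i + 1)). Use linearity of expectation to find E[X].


Write X = Σ X_I over i = 1, …, 268, with X_I the indicator of one descent.
There are 268 indicators.
For each fixed i, the pair (π(i), π(i+1)) is a uniformly random ordered pair of distinct values from {1, …, 269}; by symmetry P[π(i) > π(i+1)] = 1/2.
By linearity: E[X] = 268 · (1/2) = (269 − 1) · (1/2) = 134 ≈ 134.0000.

E[X] = 134 = 134.0000.


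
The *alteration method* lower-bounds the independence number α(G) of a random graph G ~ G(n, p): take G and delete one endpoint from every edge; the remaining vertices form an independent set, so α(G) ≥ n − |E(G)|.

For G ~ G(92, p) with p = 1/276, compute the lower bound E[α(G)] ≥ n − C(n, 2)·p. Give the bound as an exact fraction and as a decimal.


E[|E(G)|] = C(92, 2)·p = 4186 · (1/276) = 91/6.
E[α(G)] ≥ n − E[|E(G)|] = 92 − 91/6 = 461/6.
Numerically: ≈ 76.833.
(This is only a lower bound; the true E[α(G)] may be larger.)

E[α(G)] ≥ 461/6 ≈ 76.833.


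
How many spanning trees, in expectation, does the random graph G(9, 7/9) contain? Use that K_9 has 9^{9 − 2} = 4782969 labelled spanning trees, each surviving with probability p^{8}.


K_9 has 9^{9 − 2} = 4782969 labelled spanning trees.
For each such spanning tree H, let X_H = 1 if all 8 edges of H are present in G. Then P[X_H = 1] = p^{8} = (7/9)^{8} = 5764801/43046721.
By linearity of expectation: E[X] = Σ_H E[X_H] = 4782969 · p^{8} = 4782969 · 5764801/43046721 = 5764801/9.
Numerically: E[X] ≈ 6.405e+05.

E[X] = 4782969 · (7/9)^{8} = 5764801/9 ≈ 6.405e+05.


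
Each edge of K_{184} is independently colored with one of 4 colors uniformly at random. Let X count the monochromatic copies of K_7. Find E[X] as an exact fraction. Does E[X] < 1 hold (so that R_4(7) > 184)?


E[X] = C(184, 7) · 4^{1 − 21} = 1262216571096 · 4^{−20} = 1262216571096/1099511627776.
As a reduced fraction: E[X] = 157777071387/137438953472 ≈ 1.1480.
Is E[X] < 1? NO.
Since E[X] ≥ 1, the first-moment bound is inconclusive at n = 184; it does NOT by itself certify R_4(7) > 184.

E[X] = 157777071387/137438953472 ≈ 1.1480; E[X] ≥ 1; first-moment method inconclusive here.


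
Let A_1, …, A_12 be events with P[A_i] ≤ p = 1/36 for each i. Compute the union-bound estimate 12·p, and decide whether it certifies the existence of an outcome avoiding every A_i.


Union bound: P[∪_{i=1}^{12} A_i] ≤ Σ_i P[A_i] ≤ 12·p = 12·(1/36) = 1/3.
Numerically: 1/3 ≈ 0.3333.
Is 1/3 < 1? YES.
Since P[∪ A_i] ≤ 1/3 < 1, the complement has P[∩ A_i^c] ≥ 1 − 1/3 = 2/3 > 0, so some outcome avoids every A_i.

12·p = 1/3 ≈ 0.3333; existence CERTIFIED by the union bound.


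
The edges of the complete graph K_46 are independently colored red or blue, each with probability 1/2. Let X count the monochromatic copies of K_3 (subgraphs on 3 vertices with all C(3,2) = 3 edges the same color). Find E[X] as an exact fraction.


Let X = Σ_S X_S over the C(46, 3) = 15180 subsets S of size 3, where X_S = 1 if the K_3 on S is monochromatic.
For a fixed S, the K_3 on S has C(3, 2) = 3 edges. P[all 3 edges red] = (1/2)^3, and likewise for blue, so P[monochromatic] = 2·(1/2)^3 = 2^{1 − 3} = 1/4.
By linearity: E[X] = C(46, 3) · 2^{1 − 3} = 15180 · 1/4 = 3795.
Numerically: E[X] ≈ 3795.000.

E[X] = C(46,3)·2^(1−C(3,2)) = 3795 ≈ 3795.000.


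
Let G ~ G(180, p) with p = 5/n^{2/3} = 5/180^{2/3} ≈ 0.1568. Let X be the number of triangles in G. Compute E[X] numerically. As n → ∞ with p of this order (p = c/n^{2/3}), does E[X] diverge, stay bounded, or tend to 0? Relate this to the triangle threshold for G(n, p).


Number of potential triangles: C(180, 3) = 955860.
Each occurs with probability p³ ≈ (0.1568)³ ≈ 3.858025e-03.
By linearity: E[X] = C(180, 3)·p³ ≈ 955860 · 3.858025e-03 ≈ 3687.7315.
Since α = 2/3 < 1, p = c/n^{2/3} ≫ 1/n is above the triangle threshold p ~ 1/n. Asymptotically E[X] ~ (c³/6)·n^{3(1−α)} = (5³/6)·n^{1} → ∞; triangles are abundant w.h.p.

E[X] ≈ 3687.7315; in regime p = Θ(1/n^{2/3}) E[X] diverges (above the triangle threshold p ~ 1/n).


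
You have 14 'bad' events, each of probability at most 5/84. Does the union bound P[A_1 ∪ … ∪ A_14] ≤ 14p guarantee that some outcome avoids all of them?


Union bound: P[∪_{i=1}^{14} A_i] ≤ Σ_i P[A_i] ≤ 14·p = 14·(5/84) = 5/6.
Numerically: 5/6 ≈ 0.833.
Is 5/6 < 1? YES.
Since P[∪ A_i] ≤ 5/6 < 1, the complement has P[∩ A_i^c] ≥ 1 − 5/6 = 1/6 > 0, so some outcome avoids every A_i.

14·p = 5/6 ≈ 0.833; existence CERTIFIED by the union bound.


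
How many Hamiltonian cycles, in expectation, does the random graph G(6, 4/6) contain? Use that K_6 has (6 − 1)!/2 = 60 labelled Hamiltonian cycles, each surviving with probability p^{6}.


K_6 has (6 − 1)!/2 = 60 labelled Hamiltonian cycles.
For each such Hamiltonian cycle H, let X_H = 1 if all 6 edges of H are present in G. Then P[X_H = 1] = p^{6} = (2/3)^{6} = 64/729.
By linearity of expectation: E[X] = Σ_H E[X_H] = 60 · p^{6} = 60 · 64/729 = 1280/243.
Numerically: E[X] ≈ 5.26749.

E[X] = 60 · (2/3)^{6} = 1280/243 ≈ 5.26749.


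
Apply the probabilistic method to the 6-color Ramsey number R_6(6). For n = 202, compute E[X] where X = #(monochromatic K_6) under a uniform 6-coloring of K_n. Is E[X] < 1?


E[X] = C(202, 6) · 6^{1 − 15} = 87544611330 · 6^{−14} = 87544611330/78364164096.
As a reduced fraction: E[X] = 14590768555/13060694016 ≈ 1.117.
Is E[X] < 1? NO.
Since E[X] ≥ 1, the first-moment bound is inconclusive at n = 202; it does NOT by itself certify R_6(6) > 202.

E[X] = 14590768555/13060694016 ≈ 1.117; E[X] ≥ 1; first-moment method inconclusive here.


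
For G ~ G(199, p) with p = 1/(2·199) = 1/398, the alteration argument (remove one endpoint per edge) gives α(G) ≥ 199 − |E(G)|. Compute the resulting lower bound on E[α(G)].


E[|E(G)|] = C(199, 2)·p = 19701 · (1/398) = 99/2.
E[α(G)] ≥ n − E[|E(G)|] = 199 − 99/2 = 299/2.
Numerically: ≈ 149.5000.
(This is only a lower bound; the true E[α(G)] may be larger.)

E[α(G)] ≥ 299/2 ≈ 149.5000.


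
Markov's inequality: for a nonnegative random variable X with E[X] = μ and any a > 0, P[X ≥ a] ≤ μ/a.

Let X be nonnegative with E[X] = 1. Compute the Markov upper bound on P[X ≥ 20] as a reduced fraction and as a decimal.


μ = E[X] = 1, a = 20.
Markov: P[X ≥ 20] ≤ μ/a = (1)/20 = 1/20.
Numerically: ≈ 0.05000.
(Since a = 20 > μ = 1.00000, the bound 1/20 is < 1 and informative.)

P[X ≥ 20] ≤ 1/20 ≈ 0.05000.


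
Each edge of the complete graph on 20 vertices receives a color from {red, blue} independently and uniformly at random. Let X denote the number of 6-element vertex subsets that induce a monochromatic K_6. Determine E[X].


Let X = Σ_S X_S over the C(20, 6) = 38760 subsets S of size 6, where X_S = 1 if the K_6 on S is monochromatic.
For a fixed S, the K_6 on S has C(6, 2) = 15 edges. P[all 15 edges red] = (1/2)^15, and likewise for blue, so P[monochromatic] = 2·(1/2)^15 = 2^{1 − 15} = 1/16384.
Summing: E[X] = C(20, 6) · 2^{1 − 15} = 38760 · 1/16384 = 4845/2048.
Numerically: E[X] ≈ 2.36572.

E[X] = C(20,6)·2^(1−C(6,2)) = 4845/2048 ≈ 2.36572.


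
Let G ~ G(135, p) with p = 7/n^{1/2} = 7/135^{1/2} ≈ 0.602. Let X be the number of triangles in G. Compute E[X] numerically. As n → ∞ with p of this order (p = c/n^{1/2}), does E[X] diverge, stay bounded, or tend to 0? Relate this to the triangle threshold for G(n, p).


Number of potential triangles: C(135, 3) = 400995.
Each occurs with probability p³ ≈ (0.602)³ ≈ 2.18672e-01.
By linearity: E[X] = C(135, 3)·p³ ≈ 400995 · 2.18672e-01 ≈ 87686.437.
Since α = 1/2 < 1, p = c/n^{1/2} ≫ 1/n is above the triangle threshold p ~ 1/n. Asymptotically E[X] ~ (c³/6)·n^{3(1−α)} = (7³/6)·n^{1.5} → ∞; triangles are abundant w.h.p.

E[X] ≈ 87686.437; in regime p = Θ(1/n^{1/2}) E[X] diverges (above the triangle threshold p ~ 1/n).


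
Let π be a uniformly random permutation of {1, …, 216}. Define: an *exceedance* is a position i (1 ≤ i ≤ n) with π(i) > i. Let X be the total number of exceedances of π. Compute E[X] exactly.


Write X = Σ_{i=1}^{216} X_i, where X_i = 1_{π(i) > i}.
For each fixed i, π(i) is uniform over {1, …, 216} (marginal of a uniform permutation), so P[π(i) > i] = (n − i)/n. Summing: Σ_{i=1}^{216} (n − i)/n = (0 + 1 + … + 215)/216 = 216(216 − 1)/(2·216) = (216 − 1)/2.
Hence E[X] = Σ_{i=1}^{216} (216 − i)/216 = 215/2 ≈ 107.500.

E[X] = 215/2 = 107.500.


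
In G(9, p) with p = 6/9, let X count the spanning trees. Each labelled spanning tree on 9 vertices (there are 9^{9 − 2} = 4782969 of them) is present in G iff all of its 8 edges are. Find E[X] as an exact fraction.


K_9 has 9^{9 − 2} = 4782969 labelled spanning trees.
For each such spanning tree H, let X_H = 1 if all 8 edges of H are present in G. Then P[X_H = 1] = p^{8} = (2/3)^{8} = 256/6561.
Summing the indicators: E[X] = Σ_H E[X_H] = 4782969 · p^{8} = 4782969 · 256/6561 = 186624.
Numerically: E[X] ≈ 1.8662e+05.

E[X] = 4782969 · (2/3)^{8} = 186624 ≈ 1.8662e+05.


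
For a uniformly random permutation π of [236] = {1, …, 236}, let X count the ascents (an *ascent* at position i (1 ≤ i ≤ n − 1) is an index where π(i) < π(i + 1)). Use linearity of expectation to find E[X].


Write X = Σ X_I over i = 1, …, 235, with X_I the indicator of one ascent.
There are 235 indicators.
For each fixed i, the pair (π(i), π(i+1)) is a uniformly random ordered pair of distinct values from {1, …, 236}; by symmetry P[π(i) < π(i+1)] = 1/2.
By linearity: E[X] = 235 · (1/2) = (236 − 1) · (1/2) = 235/2 ≈ 117.50000.

E[X] = 235/2 = 117.50000.


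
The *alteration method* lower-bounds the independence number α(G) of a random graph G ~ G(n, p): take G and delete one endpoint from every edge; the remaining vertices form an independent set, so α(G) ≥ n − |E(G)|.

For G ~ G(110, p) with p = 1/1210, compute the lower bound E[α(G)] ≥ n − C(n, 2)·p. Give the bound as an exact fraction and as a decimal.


E[|E(G)|] = C(110, 2)·p = 5995 · (1/1210) = 109/22.
E[α(G)] ≥ n − E[|E(G)|] = 110 − 109/22 = 2311/22.
Numerically: ≈ 105.04545.
(This is only a lower bound; the true E[α(G)] may be larger.)

E[α(G)] ≥ 2311/22 ≈ 105.04545.


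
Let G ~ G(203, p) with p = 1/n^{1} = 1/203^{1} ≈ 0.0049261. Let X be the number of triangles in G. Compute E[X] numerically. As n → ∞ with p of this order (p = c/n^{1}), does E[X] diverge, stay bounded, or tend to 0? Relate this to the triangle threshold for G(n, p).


Number of potential triangles: C(203, 3) = 1373701.
Each occurs with probability p³ ≈ (0.0049261)³ ≈ 1.1953962e-07.
By linearity: E[X] = C(203, 3)·p³ ≈ 1373701 · 1.1953962e-07 ≈ 0.16421.
Here α = 1, so p = 1/n is exactly at the triangle threshold p ~ 1/n. Asymptotically E[X] → c³/6 = 1³/6 = 1/6 ≈ 0.16667, a bounded constant. In this regime the triangle count is asymptotically Poisson(c³/6).

E[X] ≈ 0.16421; in regime p = Θ(1/n^{1}) E[X] stays bounded (at the triangle threshold p ~ 1/n).


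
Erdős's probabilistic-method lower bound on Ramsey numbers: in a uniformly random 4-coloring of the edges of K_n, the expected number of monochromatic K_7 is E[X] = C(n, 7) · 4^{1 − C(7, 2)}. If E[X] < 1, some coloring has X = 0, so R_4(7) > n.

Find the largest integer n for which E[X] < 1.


We need C(n, 7) · 4^{1 − 21} < 1, i.e. C(n, 7) < 4^{21 − 1} = 1099511627776.
Check values of n near the boundary:
  n = 178: C(178, 7) = 996867063280; 996867063280 < 1099511627776? YES
  n = 179: C(179, 7) = 1037437234460; 1037437234460 < 1099511627776? YES
  n = 180: C(180, 7) = 1079414463600; 1079414463600 < 1099511627776? YES
  n = 181: C(181, 7) = 1122839183400; 1122839183400 < 1099511627776? NO
  n = 182: C(182, 7) = 1167752750736; 1167752750736 < 1099511627776? NO
  n = 183: C(183, 7) = 1214197462413; 1214197462413 < 1099511627776? NO
The largest n with C(n, 7) < 1099511627776 is n = 180 (where E[X] = 67463403975/68719476736 ≈ 0.98172). Hence R_4(7) > 180, i.e. R_4(7) ≥ 181.

Largest n = 180; hence R_4(7) > 180.


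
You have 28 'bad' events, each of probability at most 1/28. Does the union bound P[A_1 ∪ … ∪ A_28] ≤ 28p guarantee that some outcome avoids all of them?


Union bound: P[∪_{i=1}^{28} A_i] ≤ Σ_i P[A_i] ≤ 28·p = 28·(1/28) = 1.
Numerically: 1 ≈ 1.0000000.
Is 1 < 1? NO.
Since the bound 1 is ≥ 1, the union bound is uninformative here; it does NOT by itself certify existence.

28·p = 1 ≈ 1.0000000; existence NOT certified by the union bound.


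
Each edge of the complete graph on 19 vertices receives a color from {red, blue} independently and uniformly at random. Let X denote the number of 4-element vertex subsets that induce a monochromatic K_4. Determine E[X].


Let X = Σ_S X_S over the C(19, 4) = 3876 subsets S of size 4, where X_S = 1 if the K_4 on S is monochromatic.
For a fixed S, the K_4 on S has C(4, 2) = 6 edges. P[all 6 edges red] = (1/2)^6, and likewise for blue, so P[monochromatic] = 2·(1/2)^6 = 2^{1 − 6} = 1/32.
By linearity: E[X] = C(19, 4) · 2^{1 − 6} = 3876 · 1/32 = 969/8.
Numerically: E[X] ≈ 121.125.

E[X] = C(19,4)·2^(1−C(4,2)) = 969/8 ≈ 121.125.


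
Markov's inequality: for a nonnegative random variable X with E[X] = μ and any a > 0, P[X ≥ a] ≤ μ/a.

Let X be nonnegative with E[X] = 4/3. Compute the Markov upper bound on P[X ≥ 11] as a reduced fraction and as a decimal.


μ = E[X] = 4/3, a = 11.
Markov: P[X ≥ 11] ≤ μ/a = (4/3)/11 = 4/33.
Numerically: ≈ 0.121212.
(Since a = 11 > μ = 1.333333, the bound 4/33 is < 1 and informative.)

P[X ≥ 11] ≤ 4/33 ≈ 0.121212.


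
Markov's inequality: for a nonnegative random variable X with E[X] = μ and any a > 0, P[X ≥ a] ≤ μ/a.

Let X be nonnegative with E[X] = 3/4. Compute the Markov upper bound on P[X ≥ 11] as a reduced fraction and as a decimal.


μ = E[X] = 3/4, a = 11.
Markov: P[X ≥ 11] ≤ μ/a = (3/4)/11 = 3/44.
Numerically: ≈ 0.068182.
(Since a = 11 > μ = 0.750000, the bound 3/44 is < 1 and informative.)

P[X ≥ 11] ≤ 3/44 ≈ 0.068182.


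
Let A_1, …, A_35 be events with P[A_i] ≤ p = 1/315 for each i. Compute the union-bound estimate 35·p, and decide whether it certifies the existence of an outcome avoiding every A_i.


Union bound: P[∪_{i=1}^{35} A_i] ≤ Σ_i P[A_i] ≤ 35·p = 35·(1/315) = 1/9.
Numerically: 1/9 ≈ 0.1111.
Is 1/9 < 1? YES.
Since P[∪ A_i] ≤ 1/9 < 1, the complement has P[∩ A_i^c] ≥ 1 − 1/9 = 8/9 > 0, so some outcome avoids every A_i.

35·p = 1/9 ≈ 0.1111; existence CERTIFIED by the union bound.


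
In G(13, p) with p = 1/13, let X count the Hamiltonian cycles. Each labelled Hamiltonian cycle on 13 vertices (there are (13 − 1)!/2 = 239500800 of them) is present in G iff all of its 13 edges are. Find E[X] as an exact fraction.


K_13 has (13 − 1)!/2 = 239500800 labelled Hamiltonian cycles.
For each such Hamiltonian cycle H, let X_H = 1 if all 13 edges of H are present in G. Then P[X_H = 1] = p^{13} = (1/13)^{13} = 1/302875106592253.
Summing the indicators: E[X] = Σ_H E[X_H] = 239500800 · p^{13} = 239500800 · 1/302875106592253 = 239500800/302875106592253.
Numerically: E[X] ≈ 7.90758e-07.

E[X] = 239500800 · (1/13)^{13} = 239500800/302875106592253 ≈ 7.90758e-07.


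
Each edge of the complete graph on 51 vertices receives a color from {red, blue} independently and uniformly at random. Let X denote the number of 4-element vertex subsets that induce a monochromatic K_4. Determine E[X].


Let X = Σ_S X_S over the C(51, 4) = 249900 subsets S of size 4, where X_S = 1 if the K_4 on S is monochromatic.
For a fixed S, the K_4 on S has C(4, 2) = 6 edges. P[all 6 edges red] = (1/2)^6, and likewise for blue, so P[monochromatic] = 2·(1/2)^6 = 2^{1 − 6} = 1/32.
By linearity: E[X] = C(51, 4) · 2^{1 − 6} = 249900 · 1/32 = 62475/8.
Numerically: E[X] ≈ 7809.375.

E[X] = C(51,4)·2^(1−C(4,2)) = 62475/8 ≈ 7809.375.


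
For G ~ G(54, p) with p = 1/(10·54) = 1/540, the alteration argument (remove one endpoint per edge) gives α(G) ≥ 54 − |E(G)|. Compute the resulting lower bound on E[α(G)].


E[|E(G)|] = C(54, 2)·p = 1431 · (1/540) = 53/20.
E[α(G)] ≥ n − E[|E(G)|] = 54 − 53/20 = 1027/20.
Numerically: ≈ 51.350.
(This is only a lower bound; the true E[α(G)] may be larger.)

E[α(G)] ≥ 1027/20 ≈ 51.350.


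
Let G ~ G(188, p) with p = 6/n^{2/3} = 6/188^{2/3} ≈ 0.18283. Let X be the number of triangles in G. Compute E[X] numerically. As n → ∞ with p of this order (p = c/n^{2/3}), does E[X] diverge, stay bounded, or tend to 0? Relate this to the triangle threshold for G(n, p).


Number of potential triangles: C(188, 3) = 1089836.
Each occurs with probability p³ ≈ (0.18283)³ ≈ 6.1113626e-03.
By linearity: E[X] = C(188, 3)·p³ ≈ 1089836 · 6.1113626e-03 ≈ 6660.38298.
Since α = 2/3 < 1, p = c/n^{2/3} ≫ 1/n is above the triangle threshold p ~ 1/n. Asymptotically E[X] ~ (c³/6)·n^{3(1−α)} = (6³/6)·n^{1} → ∞; triangles are abundant w.h.p.

E[X] ≈ 6660.38298; in regime p = Θ(1/n^{2/3}) E[X] diverges (above the triangle threshold p ~ 1/n).


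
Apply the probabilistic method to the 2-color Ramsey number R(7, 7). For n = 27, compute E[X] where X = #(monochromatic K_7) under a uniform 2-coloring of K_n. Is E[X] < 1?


E[X] = C(27, 7) · 2^{1 − 21} = 888030 · 2^{−20} = 888030/1048576.
As a reduced fraction: E[X] = 444015/524288 ≈ 0.847.
Is E[X] < 1? YES.
Since E[X] < 1, there exists a 2-coloring of K_{27} with no monochromatic K_7; hence R(7, 7) > 27.

E[X] = 444015/524288 ≈ 0.847; E[X] < 1, so R(7, 7) > 27.


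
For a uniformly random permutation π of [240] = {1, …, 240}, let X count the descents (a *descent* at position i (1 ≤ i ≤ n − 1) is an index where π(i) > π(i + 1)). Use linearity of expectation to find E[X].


Write X = Σ X_I over i = 1, …, 239, with X_I the indicator of one descent.
There are 239 indicators.
For each fixed i, the pair (π(i), π(i+1)) is a uniformly random ordered pair of distinct values from {1, …, 240}; by symmetry P[π(i) > π(i+1)] = 1/2.
By linearity: E[X] = 239 · (1/2) = (240 − 1) · (1/2) = 239/2 ≈ 119.50000.

E[X] = 239/2 = 119.50000.


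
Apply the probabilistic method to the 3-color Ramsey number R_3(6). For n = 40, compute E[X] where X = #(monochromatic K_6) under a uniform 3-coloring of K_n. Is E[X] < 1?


E[X] = C(40, 6) · 3^{1 − 15} = 3838380 · 3^{−14} = 3838380/4782969.
As a reduced fraction: E[X] = 1279460/1594323 ≈ 0.80251.
Is E[X] < 1? YES.
Since E[X] < 1, there exists a 3-coloring of K_{40} with no monochromatic K_6; hence R_3(6) > 40.

E[X] = 1279460/1594323 ≈ 0.80251; E[X] < 1, so R_3(6) > 40.


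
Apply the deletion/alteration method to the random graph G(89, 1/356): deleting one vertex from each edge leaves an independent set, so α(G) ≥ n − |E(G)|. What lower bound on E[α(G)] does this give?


E[|E(G)|] = C(89, 2)·p = 3916 · (1/356) = 11.
E[α(G)] ≥ n − E[|E(G)|] = 89 − 11 = 78.
Numerically: ≈ 78.000.
(This is only a lower bound; the true E[α(G)] may be larger.)

E[α(G)] ≥ 78 ≈ 78.000.


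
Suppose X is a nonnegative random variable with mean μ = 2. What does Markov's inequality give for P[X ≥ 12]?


μ = E[X] = 2, a = 12.
Markov: P[X ≥ 12] ≤ μ/a = (2)/12 = 1/6.
Numerically: ≈ 0.166667.
(Since a = 12 > μ = 2.000000, the bound 1/6 is < 1 and informative.)

P[X ≥ 12] ≤ 1/6 ≈ 0.166667.


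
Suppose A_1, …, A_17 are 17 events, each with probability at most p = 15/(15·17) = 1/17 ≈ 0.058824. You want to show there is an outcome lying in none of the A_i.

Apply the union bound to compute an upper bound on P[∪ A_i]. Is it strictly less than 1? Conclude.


Union bound: P[∪_{i=1}^{17} A_i] ≤ Σ_i P[A_i] ≤ 17·p = 17·(1/17) = 1.
Numerically: 1 ≈ 1.000000.
Is 1 < 1? NO.
Since the bound 1 is ≥ 1, the union bound is uninformative here; it does NOT by itself certify existence.

17·p = 1 ≈ 1.000000; existence NOT certified by the union bound.


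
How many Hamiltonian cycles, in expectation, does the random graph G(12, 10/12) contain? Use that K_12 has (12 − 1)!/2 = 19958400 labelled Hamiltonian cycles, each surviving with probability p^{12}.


K_12 has (12 − 1)!/2 = 19958400 labelled Hamiltonian cycles.
For each such Hamiltonian cycle H, let X_H = 1 if all 12 edges of H are present in G. Then P[X_H = 1] = p^{12} = (5/6)^{12} = 244140625/2176782336.
By linearity: E[X] = Σ_H E[X_H] = 19958400 · p^{12} = 19958400 · 244140625/2176782336 = 469970703125/209952.
Numerically: E[X] ≈ 2.23847e+06.

E[X] = 19958400 · (5/6)^{12} = 469970703125/209952 ≈ 2.23847e+06.


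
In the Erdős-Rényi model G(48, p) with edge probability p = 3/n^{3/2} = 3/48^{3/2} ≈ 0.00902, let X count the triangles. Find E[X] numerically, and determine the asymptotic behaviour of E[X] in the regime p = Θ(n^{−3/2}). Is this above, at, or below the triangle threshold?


Number of potential triangles: C(48, 3) = 17296.
Each occurs with probability p³ ≈ (0.00902)³ ≈ 7.34139e-07.
By linearity: E[X] = C(48, 3)·p³ ≈ 17296 · 7.34139e-07 ≈ 0.013.
Since α = 3/2 > 1, p = c/n^{3/2} = o(1/n) is below the triangle threshold p ~ 1/n. Asymptotically E[X] ~ (c³/6)·n^{3(1−α)} = (3³/6)·n^{-1.5} → 0, so by Markov's inequality G has no triangles w.h.p.

E[X] ≈ 0.013; in regime p = Θ(1/n^{3/2}) E[X] tends to 0 (below the triangle threshold p ~ 1/n).


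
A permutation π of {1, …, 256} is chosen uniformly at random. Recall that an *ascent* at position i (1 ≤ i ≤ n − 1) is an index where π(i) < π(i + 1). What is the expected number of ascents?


Write X = Σ X_I over i = 1, …, 255, with X_I the indicator of one ascent.
There are 255 indicators.
For each fixed i, the pair (π(i), π(i+1)) is a uniformly random ordered pair of distinct values from {1, …, 256}; by symmetry P[π(i) < π(i+1)] = 1/2.
By linearity: E[X] = 255 · (1/2) = (256 − 1) · (1/2) = 255/2 ≈ 127.5000.

E[X] = 255/2 = 127.5000.


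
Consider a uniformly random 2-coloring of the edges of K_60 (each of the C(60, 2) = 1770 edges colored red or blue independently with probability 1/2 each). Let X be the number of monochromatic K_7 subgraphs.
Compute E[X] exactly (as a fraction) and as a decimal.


Let X = Σ_S X_S over the C(60, 7) = 386206920 subsets S of size 7, where X_S = 1 if the K_7 on S is monochromatic.
For a fixed S, the K_7 on S has C(7, 2) = 21 edges. P[all 21 edges red] = (1/2)^21, and likewise for blue, so P[monochromatic] = 2·(1/2)^21 = 2^{1 − 21} = 1/1048576.
Summing: E[X] = C(60, 7) · 2^{1 − 21} = 386206920 · 1/1048576 = 48275865/131072.
Numerically: E[X] ≈ 368.31562.

E[X] = C(60,7)·2^(1−C(7,2)) = 48275865/131072 ≈ 368.31562.


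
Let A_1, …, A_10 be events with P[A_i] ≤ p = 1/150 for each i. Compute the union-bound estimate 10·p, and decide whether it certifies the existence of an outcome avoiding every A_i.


Union bound: P[∪_{i=1}^{10} A_i] ≤ Σ_i P[A_i] ≤ 10·p = 10·(1/150) = 1/15.
Numerically: 1/15 ≈ 0.067.
Is 1/15 < 1? YES.
Since P[∪ A_i] ≤ 1/15 < 1, the complement has P[∩ A_i^c] ≥ 1 − 1/15 = 14/15 > 0, so some outcome avoids every A_i.

10·p = 1/15 ≈ 0.067; existence CERTIFIED by the union bound.


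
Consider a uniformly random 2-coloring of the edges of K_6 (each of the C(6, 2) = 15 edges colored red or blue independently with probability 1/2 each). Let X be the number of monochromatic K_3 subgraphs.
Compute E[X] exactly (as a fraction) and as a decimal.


Let X = Σ_S X_S over the C(6, 3) = 20 subsets S of size 3, where X_S = 1 if the K_3 on S is monochromatic.
For a fixed S, the K_3 on S has C(3, 2) = 3 edges. P[all 3 edges red] = (1/2)^3, and likewise for blue, so P[monochromatic] = 2·(1/2)^3 = 2^{1 − 3} = 1/4.
Summing: E[X] = C(6, 3) · 2^{1 − 3} = 20 · 1/4 = 5.
Numerically: E[X] ≈ 5.00000.

E[X] = C(6,3)·2^(1−C(3,2)) = 5 ≈ 5.00000.


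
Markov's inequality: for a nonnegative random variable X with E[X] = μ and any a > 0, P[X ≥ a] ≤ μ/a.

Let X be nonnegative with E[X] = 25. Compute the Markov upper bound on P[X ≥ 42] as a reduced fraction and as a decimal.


μ = E[X] = 25, a = 42.
Markov: P[X ≥ 42] ≤ μ/a = (25)/42 = 25/42.
Numerically: ≈ 0.595238.
(Since a = 42 > μ = 25.000000, the bound 25/42 is < 1 and informative.)

P[X ≥ 42] ≤ 25/42 ≈ 0.595238.


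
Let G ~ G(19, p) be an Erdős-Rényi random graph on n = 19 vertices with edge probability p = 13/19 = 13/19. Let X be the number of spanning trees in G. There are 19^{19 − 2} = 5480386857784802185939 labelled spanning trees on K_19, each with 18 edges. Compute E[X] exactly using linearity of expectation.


K_19 has 19^{19 − 2} = 5480386857784802185939 labelled spanning trees.
For each such spanning tree H, let X_H = 1 if all 18 edges of H are present in G. Then P[X_H = 1] = p^{18} = (13/19)^{18} = 112455406951957393129/104127350297911241532841.
By linearity: E[X] = Σ_H E[X_H] = 5480386857784802185939 · p^{18} = 5480386857784802185939 · 112455406951957393129/104127350297911241532841 = 112455406951957393129/19.
Numerically: E[X] ≈ 5.91871e+18.

E[X] = 5480386857784802185939 · (13/19)^{18} = 112455406951957393129/19 ≈ 5.91871e+18.


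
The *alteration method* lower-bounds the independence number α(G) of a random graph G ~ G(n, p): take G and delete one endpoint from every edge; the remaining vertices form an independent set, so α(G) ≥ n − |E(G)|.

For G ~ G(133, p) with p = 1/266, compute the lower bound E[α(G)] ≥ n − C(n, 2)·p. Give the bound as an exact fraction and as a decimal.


E[|E(G)|] = C(133, 2)·p = 8778 · (1/266) = 33.
E[α(G)] ≥ n − E[|E(G)|] = 133 − 33 = 100.
Numerically: ≈ 100.00000.
(This is only a lower bound; the true E[α(G)] may be larger.)

E[α(G)] ≥ 100 ≈ 100.00000.


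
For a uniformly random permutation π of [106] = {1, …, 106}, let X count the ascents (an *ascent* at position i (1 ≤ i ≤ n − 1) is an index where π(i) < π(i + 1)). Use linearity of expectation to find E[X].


Write X = Σ X_I over i = 1, …, 105, with X_I the indicator of one ascent.
There are 105 indicators.
For each fixed i, the pair (π(i), π(i+1)) is a uniformly random ordered pair of distinct values from {1, …, 106}; by symmetry P[π(i) < π(i+1)] = 1/2.
By linearity: E[X] = 105 · (1/2) = (106 − 1) · (1/2) = 105/2 ≈ 52.500.

E[X] = 105/2 = 52.500.


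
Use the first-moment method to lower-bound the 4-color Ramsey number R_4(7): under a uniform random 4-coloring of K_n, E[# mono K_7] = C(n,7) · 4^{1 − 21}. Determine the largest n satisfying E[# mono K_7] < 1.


We need C(n, 7) · 4^{1 − 21} < 1, i.e. C(n, 7) < 4^{21 − 1} = 1099511627776.
Check values of n near the boundary:
  n = 175: C(175, 7) = 883208107275; 883208107275 < 1099511627776? YES
  n = 176: C(176, 7) = 919790691600; 919790691600 < 1099511627776? YES
  n = 177: C(177, 7) = 957664425960; 957664425960 < 1099511627776? YES
  n = 178: C(178, 7) = 996867063280; 996867063280 < 1099511627776? YES
  n = 179: C(179, 7) = 1037437234460; 1037437234460 < 1099511627776? YES
  n = 180: C(180, 7) = 1079414463600; 1079414463600 < 1099511627776? YES
  n = 181: C(181, 7) = 1122839183400; 1122839183400 < 1099511627776? NO
  n = 182: C(182, 7) = 1167752750736; 1167752750736 < 1099511627776? NO
  n = 183: C(183, 7) = 1214197462413; 1214197462413 < 1099511627776? NO
The largest n with C(n, 7) < 1099511627776 is n = 180 (where E[X] = 67463403975/68719476736 ≈ 0.982). Hence R_4(7) > 180, i.e. R_4(7) ≥ 181.

Largest n = 180; hence R_4(7) > 180.


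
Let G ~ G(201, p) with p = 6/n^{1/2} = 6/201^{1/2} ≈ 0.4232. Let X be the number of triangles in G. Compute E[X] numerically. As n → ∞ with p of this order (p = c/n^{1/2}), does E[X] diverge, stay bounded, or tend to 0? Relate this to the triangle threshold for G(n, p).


Number of potential triangles: C(201, 3) = 1333300.
Each occurs with probability p³ ≈ (0.4232)³ ≈ 7.579833e-02.
By linearity: E[X] = C(201, 3)·p³ ≈ 1333300 · 7.579833e-02 ≈ 101061.9198.
Since α = 1/2 < 1, p = c/n^{1/2} ≫ 1/n is above the triangle threshold p ~ 1/n. Asymptotically E[X] ~ (c³/6)·n^{3(1−α)} = (6³/6)·n^{1.5} → ∞; triangles are abundant w.h.p.

E[X] ≈ 101061.9198; in regime p = Θ(1/n^{1/2}) E[X] diverges (above the triangle threshold p ~ 1/n).


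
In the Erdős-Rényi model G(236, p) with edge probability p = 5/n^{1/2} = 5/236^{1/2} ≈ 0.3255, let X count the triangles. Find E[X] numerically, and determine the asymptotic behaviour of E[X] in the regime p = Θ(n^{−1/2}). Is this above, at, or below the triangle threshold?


Number of potential triangles: C(236, 3) = 2162940.
Each occurs with probability p³ ≈ (0.3255)³ ≈ 3.447800e-02.
By linearity: E[X] = C(236, 3)·p³ ≈ 2162940 · 3.447800e-02 ≈ 74573.8356.
Since α = 1/2 < 1, p = c/n^{1/2} ≫ 1/n is above the triangle threshold p ~ 1/n. Asymptotically E[X] ~ (c³/6)·n^{3(1−α)} = (5³/6)·n^{1.5} → ∞; triangles are abundant w.h.p.

E[X] ≈ 74573.8356; in regime p = Θ(1/n^{1/2}) E[X] diverges (above the triangle threshold p ~ 1/n).


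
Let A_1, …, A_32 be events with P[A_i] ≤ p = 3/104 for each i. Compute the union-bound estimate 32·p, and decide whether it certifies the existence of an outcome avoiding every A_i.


Union bound: P[∪_{i=1}^{32} A_i] ≤ Σ_i P[A_i] ≤ 32·p = 32·(3/104) = 12/13.
Numerically: 12/13 ≈ 0.9231.
Is 12/13 < 1? YES.
Since P[∪ A_i] ≤ 12/13 < 1, the complement has P[∩ A_i^c] ≥ 1 − 12/13 = 1/13 > 0, so some outcome avoids every A_i.

32·p = 12/13 ≈ 0.9231; existence CERTIFIED by the union bound.


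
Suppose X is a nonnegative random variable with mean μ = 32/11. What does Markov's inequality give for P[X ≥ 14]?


μ = E[X] = 32/11, a = 14.
Markov: P[X ≥ 14] ≤ μ/a = (32/11)/14 = 16/77.
Numerically: ≈ 0.207792.
(Since a = 14 > μ = 2.909091, the bound 16/77 is < 1 and informative.)

P[X ≥ 14] ≤ 16/77 ≈ 0.207792.


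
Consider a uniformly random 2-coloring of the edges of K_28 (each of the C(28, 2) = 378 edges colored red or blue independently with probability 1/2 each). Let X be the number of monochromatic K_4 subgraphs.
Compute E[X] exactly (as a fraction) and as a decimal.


Let X = Σ_S X_S over the C(28, 4) = 20475 subsets S of size 4, where X_S = 1 if the K_4 on S is monochromatic.
For a fixed S, the K_4 on S has C(4, 2) = 6 edges. P[all 6 edges red] = (1/2)^6, and likewise for blue, so P[monochromatic] = 2·(1/2)^6 = 2^{1 − 6} = 1/32.
Summing: E[X] = C(28, 4) · 2^{1 − 6} = 20475 · 1/32 = 20475/32.
Numerically: E[X] ≈ 639.8438.

E[X] = C(28,4)·2^(1−C(4,2)) = 20475/32 ≈ 639.8438.


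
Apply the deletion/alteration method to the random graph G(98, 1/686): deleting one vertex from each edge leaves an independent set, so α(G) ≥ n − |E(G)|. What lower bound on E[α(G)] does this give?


E[|E(G)|] = C(98, 2)·p = 4753 · (1/686) = 97/14.
E[α(G)] ≥ n − E[|E(G)|] = 98 − 97/14 = 1275/14.
Numerically: ≈ 91.071.
(This is only a lower bound; the true E[α(G)] may be larger.)

E[α(G)] ≥ 1275/14 ≈ 91.071.


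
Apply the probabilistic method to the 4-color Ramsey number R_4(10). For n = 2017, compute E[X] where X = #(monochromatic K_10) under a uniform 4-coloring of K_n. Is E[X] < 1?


E[X] = C(2017, 10) · 4^{1 − 45} = 300324964434452596180990448 · 4^{−44} = 300324964434452596180990448/309485009821345068724781056.
As a reduced fraction: E[X] = 18770310277153287261311903/19342813113834066795298816 ≈ 0.9704023.
Is E[X] < 1? YES.
Since E[X] < 1, there exists a 4-coloring of K_{2017} with no monochromatic K_10; hence R_4(10) > 2017.

E[X] = 18770310277153287261311903/19342813113834066795298816 ≈ 0.9704023; E[X] < 1, so R_4(10) > 2017.


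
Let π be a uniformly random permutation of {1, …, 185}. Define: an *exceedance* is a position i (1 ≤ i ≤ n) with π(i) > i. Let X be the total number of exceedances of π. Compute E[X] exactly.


Write X = Σ_{i=1}^{185} X_i, where X_i = 1_{π(i) > i}.
For each fixed i, π(i) is uniform over {1, …, 185} (marginal of a uniform permutation), so P[π(i) > i] = (n − i)/n. Summing: Σ_{i=1}^{185} (n − i)/n = (0 + 1 + … + 184)/185 = 185(185 − 1)/(2·185) = (185 − 1)/2.
Hence E[X] = Σ_{i=1}^{185} (185 − i)/185 = 92 ≈ 92.000.

E[X] = 92 = 92.000.


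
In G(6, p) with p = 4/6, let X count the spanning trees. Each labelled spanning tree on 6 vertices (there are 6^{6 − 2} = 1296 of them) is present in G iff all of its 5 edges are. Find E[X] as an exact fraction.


K_6 has 6^{6 − 2} = 1296 labelled spanning trees.
For each such spanning tree H, let X_H = 1 if all 5 edges of H are present in G. Then P[X_H = 1] = p^{5} = (2/3)^{5} = 32/243.
By linearity: E[X] = Σ_H E[X_H] = 1296 · p^{5} = 1296 · 32/243 = 512/3.
Numerically: E[X] ≈ 171.

E[X] = 1296 · (2/3)^{5} = 512/3 ≈ 171.


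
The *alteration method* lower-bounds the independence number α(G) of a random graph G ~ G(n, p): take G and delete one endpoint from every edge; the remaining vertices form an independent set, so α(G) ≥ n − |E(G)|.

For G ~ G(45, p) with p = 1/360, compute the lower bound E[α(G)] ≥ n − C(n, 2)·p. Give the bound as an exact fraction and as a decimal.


E[|E(G)|] = C(45, 2)·p = 990 · (1/360) = 11/4.
E[α(G)] ≥ n − E[|E(G)|] = 45 − 11/4 = 169/4.
Numerically: ≈ 42.25000.
(This is only a lower bound; the true E[α(G)] may be larger.)

E[α(G)] ≥ 169/4 ≈ 42.25000.


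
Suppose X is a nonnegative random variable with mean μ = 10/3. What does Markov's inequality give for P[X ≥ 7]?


μ = E[X] = 10/3, a = 7.
Markov: P[X ≥ 7] ≤ μ/a = (10/3)/7 = 10/21.
Numerically: ≈ 0.4762.
(Since a = 7 > μ = 3.3333, the bound 10/21 is < 1 and informative.)

P[X ≥ 7] ≤ 10/21 ≈ 0.4762.


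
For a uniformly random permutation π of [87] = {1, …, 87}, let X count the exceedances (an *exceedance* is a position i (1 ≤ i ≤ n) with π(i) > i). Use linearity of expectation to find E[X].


Write X = Σ_{i=1}^{87} X_i, where X_i = 1_{π(i) > i}.
For each fixed i, π(i) is uniform over {1, …, 87} (marginal of a uniform permutation), so P[π(i) > i] = (n − i)/n. Summing: Σ_{i=1}^{87} (n − i)/n = (0 + 1 + … + 86)/87 = 87(87 − 1)/(2·87) = (87 − 1)/2.
Hence E[X] = Σ_{i=1}^{87} (87 − i)/87 = 43 ≈ 43.00000.

E[X] = 43 = 43.00000.


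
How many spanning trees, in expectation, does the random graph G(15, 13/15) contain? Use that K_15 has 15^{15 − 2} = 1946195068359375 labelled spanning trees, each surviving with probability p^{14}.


K_15 has 15^{15 − 2} = 1946195068359375 labelled spanning trees.
For each such spanning tree H, let X_H = 1 if all 14 edges of H are present in G. Then P[X_H = 1] = p^{14} = (13/15)^{14} = 3937376385699289/29192926025390625.
Summing the indicators: E[X] = Σ_H E[X_H] = 1946195068359375 · p^{14} = 1946195068359375 · 3937376385699289/29192926025390625 = 3937376385699289/15.
Numerically: E[X] ≈ 2.625e+14.

E[X] = 1946195068359375 · (13/15)^{14} = 3937376385699289/15 ≈ 2.625e+14.


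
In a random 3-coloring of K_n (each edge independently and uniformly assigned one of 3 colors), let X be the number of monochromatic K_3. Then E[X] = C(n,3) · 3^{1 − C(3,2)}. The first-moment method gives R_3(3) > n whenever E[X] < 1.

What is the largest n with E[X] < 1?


We need C(n, 3) · 3^{1 − 3} < 1, i.e. C(n, 3) < 3^{3 − 1} = 9.
Check values of n near the boundary:
  n = 3: C(3, 3) = 1; 1 < 9? YES
  n = 4: C(4, 3) = 4; 4 < 9? YES
  n = 5: C(5, 3) = 10; 10 < 9? NO
  n = 6: C(6, 3) = 20; 20 < 9? NO
  n = 7: C(7, 3) = 35; 35 < 9? NO
The largest n with C(n, 3) < 9 is n = 4 (where E[X] = 4/9 ≈ 0.4444). Hence R_3(3) > 4, i.e. R_3(3) ≥ 5.

Largest n = 4; hence R_3(3) > 4.


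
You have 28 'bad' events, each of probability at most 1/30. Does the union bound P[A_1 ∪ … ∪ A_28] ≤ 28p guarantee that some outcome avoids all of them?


Union bound: P[∪_{i=1}^{28} A_i] ≤ Σ_i P[A_i] ≤ 28·p = 28·(1/30) = 14/15.
Numerically: 14/15 ≈ 0.9333333.
Is 14/15 < 1? YES.
Since P[∪ A_i] ≤ 14/15 < 1, the complement has P[∩ A_i^c] ≥ 1 − 14/15 = 1/15 > 0, so some outcome avoids every A_i.

28·p = 14/15 ≈ 0.9333333; existence CERTIFIED by the union bound.


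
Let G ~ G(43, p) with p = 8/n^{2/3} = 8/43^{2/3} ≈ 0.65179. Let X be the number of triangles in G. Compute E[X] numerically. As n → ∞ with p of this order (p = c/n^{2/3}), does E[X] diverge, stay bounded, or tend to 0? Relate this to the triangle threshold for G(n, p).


Number of potential triangles: C(43, 3) = 12341.
Each occurs with probability p³ ≈ (0.65179)³ ≈ 2.7690644e-01.
By linearity: E[X] = C(43, 3)·p³ ≈ 12341 · 2.7690644e-01 ≈ 3417.30233.
Since α = 2/3 < 1, p = c/n^{2/3} ≫ 1/n is above the triangle threshold p ~ 1/n. Asymptotically E[X] ~ (c³/6)·n^{3(1−α)} = (8³/6)·n^{1} → ∞; triangles are abundant w.h.p.

E[X] ≈ 3417.30233; in regime p = Θ(1/n^{2/3}) E[X] diverges (above the triangle threshold p ~ 1/n).


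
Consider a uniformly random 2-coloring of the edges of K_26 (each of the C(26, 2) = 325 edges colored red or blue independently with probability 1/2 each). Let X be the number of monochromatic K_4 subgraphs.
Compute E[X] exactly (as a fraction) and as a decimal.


Let X = Σ_S X_S over the C(26, 4) = 14950 subsets S of size 4, where X_S = 1 if the K_4 on S is monochromatic.
For a fixed S, the K_4 on S has C(4, 2) = 6 edges. P[all 6 edges red] = (1/2)^6, and likewise for blue, so P[monochromatic] = 2·(1/2)^6 = 2^{1 − 6} = 1/32.
By linearity of expectation: E[X] = C(26, 4) · 2^{1 − 6} = 14950 · 1/32 = 7475/16.
Numerically: E[X] ≈ 467.187500.

E[X] = C(26,4)·2^(1−C(4,2)) = 7475/16 ≈ 467.187500.


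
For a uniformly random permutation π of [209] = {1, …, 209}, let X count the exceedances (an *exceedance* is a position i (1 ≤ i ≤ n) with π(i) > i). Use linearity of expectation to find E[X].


Write X = Σ_{i=1}^{209} X_i, where X_i = 1_{π(i) > i}.
For each fixed i, π(i) is uniform over {1, …, 209} (marginal of a uniform permutation), so P[π(i) > i] = (n − i)/n. Summing: Σ_{i=1}^{209} (n − i)/n = (0 + 1 + … + 208)/209 = 209(209 − 1)/(2·209) = (209 − 1)/2.
Hence E[X] = Σ_{i=1}^{209} (209 − i)/209 = 104 ≈ 104.0000.

E[X] = 104 = 104.0000.


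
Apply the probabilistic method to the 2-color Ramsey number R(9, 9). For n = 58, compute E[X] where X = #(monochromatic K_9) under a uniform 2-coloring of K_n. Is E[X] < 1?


E[X] = C(58, 9) · 2^{1 − 36} = 10648873950 · 2^{−35} = 10648873950/34359738368.
As a reduced fraction: E[X] = 5324436975/17179869184 ≈ 0.30992.
Is E[X] < 1? YES.
Since E[X] < 1, there exists a 2-coloring of K_{58} with no monochromatic K_9; hence R(9, 9) > 58.

E[X] = 5324436975/17179869184 ≈ 0.30992; E[X] < 1, so R(9, 9) > 58.
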